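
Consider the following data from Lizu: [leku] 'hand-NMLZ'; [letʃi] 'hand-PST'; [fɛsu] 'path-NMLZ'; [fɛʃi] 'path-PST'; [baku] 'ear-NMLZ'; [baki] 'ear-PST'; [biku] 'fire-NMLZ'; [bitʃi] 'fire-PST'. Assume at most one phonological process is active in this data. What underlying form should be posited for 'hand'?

'hand' shows [k] ~ [tʃ] at the end of the stem ([leku] vs [letʃi]).
If /k/ were underlying and a rule turned it into [tʃ] before the PST suffix, 'ear' would also alternate; but it has [k] in both [baku] and [baki].
The alternation reflects depalatalization: palato-alveolar /tʃ/ and /ʃ/ become [k] and [s] when no front vowel follows. /tʃ/ is underlying.

/letʃ/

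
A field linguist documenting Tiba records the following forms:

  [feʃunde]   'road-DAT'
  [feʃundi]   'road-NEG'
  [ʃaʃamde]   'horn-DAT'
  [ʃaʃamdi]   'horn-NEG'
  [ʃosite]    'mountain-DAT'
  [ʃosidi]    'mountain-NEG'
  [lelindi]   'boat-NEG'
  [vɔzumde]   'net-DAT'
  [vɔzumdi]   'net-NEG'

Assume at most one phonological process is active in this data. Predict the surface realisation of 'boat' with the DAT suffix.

[lelinde]

The DAT suffix surfaces as [-de] and [-te], depending on the final segment of the stem.
By contrast the NEG suffix keeps its initial [d] throughout — that segment must be underlying.
The DAT suffix is therefore /-te/ underlyingly, with post-nasal voicing: voiceless stops become voiced after a nasal.
After 'boat', which ends in a nasal, the suffix surfaces as [-de], giving [lelinde].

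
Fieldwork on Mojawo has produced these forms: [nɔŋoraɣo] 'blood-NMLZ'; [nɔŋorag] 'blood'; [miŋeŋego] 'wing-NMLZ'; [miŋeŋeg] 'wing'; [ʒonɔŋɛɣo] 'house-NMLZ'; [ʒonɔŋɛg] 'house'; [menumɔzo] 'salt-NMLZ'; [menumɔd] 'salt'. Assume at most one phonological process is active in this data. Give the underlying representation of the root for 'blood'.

/nɔŋoraɣ/

'blood' shows [ɣ] ~ [g] at the end of the stem ([nɔŋoraɣo] vs [nɔŋorag]).
The stem 'wing' ([miŋeŋego], [miŋeŋeg]) shows [g] unchanged in both environments, so [g] cannot be basic with [ɣ] derived before the NMLZ suffix.
So /ɣ/ is underlying, and a rule of word-final hardening — voiced fricatives become stops word-finally — gives [g].
So 'blood' = /nɔŋoraɣ/.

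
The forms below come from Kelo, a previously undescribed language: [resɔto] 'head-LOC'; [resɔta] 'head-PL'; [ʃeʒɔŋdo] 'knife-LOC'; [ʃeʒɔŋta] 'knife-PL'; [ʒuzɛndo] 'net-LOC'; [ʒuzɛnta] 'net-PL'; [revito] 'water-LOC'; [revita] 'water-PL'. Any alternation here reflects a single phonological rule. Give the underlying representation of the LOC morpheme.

The LOC morpheme has two allomorphs, [-do] and [-to].
By contrast the PL suffix keeps its initial [t] throughout — that segment must be underlying.
The LOC suffix is therefore /-do/ underlyingly, with post-vocalic devoicing: voiced stops become voiceless after a vowel.

/-do/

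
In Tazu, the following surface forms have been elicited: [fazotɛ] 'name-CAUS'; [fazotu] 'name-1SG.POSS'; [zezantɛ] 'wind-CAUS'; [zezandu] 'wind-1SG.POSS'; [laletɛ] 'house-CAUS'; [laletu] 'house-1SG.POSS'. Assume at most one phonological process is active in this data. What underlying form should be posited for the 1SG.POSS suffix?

The 1SG.POSS suffix surfaces as [-du] and [-tu], depending on the final segment of the stem.
The CAUS suffix, which begins with [t], is invariant after every stem; so [t] is not altered by any rule here.
So the underlying form is /-du/, and voiced stops become voiceless after a vowel.

/-du/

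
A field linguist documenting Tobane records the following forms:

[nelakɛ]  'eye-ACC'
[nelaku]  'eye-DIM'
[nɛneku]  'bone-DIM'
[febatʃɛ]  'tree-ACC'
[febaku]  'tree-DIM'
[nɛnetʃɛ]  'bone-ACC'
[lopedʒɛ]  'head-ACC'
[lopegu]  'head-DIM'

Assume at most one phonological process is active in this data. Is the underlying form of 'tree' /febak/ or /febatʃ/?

'tree' shows [tʃ] ~ [k] at the end of the stem ([febatʃɛ] vs [febaku]).
But 'eye' keeps [k] in both environments ([nelakɛ], [nelaku]), so there is no rule changing /k/ to [tʃ] before the ACC suffix.
So /tʃ/ is underlying, and a rule of depalatalization — palato-alveolar /tʃ/ and /dʒ/ become [k] and [g] when no front vowel follows — gives [k].

/febatʃ/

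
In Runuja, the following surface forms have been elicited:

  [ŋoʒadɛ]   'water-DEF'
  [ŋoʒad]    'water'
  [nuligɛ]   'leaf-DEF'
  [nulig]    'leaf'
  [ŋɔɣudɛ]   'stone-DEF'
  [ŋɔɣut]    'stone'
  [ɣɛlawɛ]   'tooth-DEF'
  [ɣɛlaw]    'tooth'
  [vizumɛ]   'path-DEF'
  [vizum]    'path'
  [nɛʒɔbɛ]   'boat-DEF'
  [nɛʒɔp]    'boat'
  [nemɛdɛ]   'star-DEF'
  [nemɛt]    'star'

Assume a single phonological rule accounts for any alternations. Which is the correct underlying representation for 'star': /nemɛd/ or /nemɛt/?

/nemɛt/

The stem for 'star' ends in [d] in [nemɛdɛ] but [t] in [nemɛt].
But 'water' keeps [d] in both environments ([ŋoʒadɛ], [ŋoʒad]), so there is no rule changing /d/ to [t] in isolation.
So /t/ is underlying, and a rule of intervocalic voicing — voiceless stops become voiced between vowels — gives [d].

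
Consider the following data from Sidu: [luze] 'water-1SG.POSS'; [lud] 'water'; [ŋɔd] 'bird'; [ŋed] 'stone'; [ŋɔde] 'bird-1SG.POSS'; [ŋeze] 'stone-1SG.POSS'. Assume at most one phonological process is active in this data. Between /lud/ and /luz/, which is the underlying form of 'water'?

In [luze] and [lud] the final segment of 'water' alternates: [z] ~ [d].
Compare 'bird', with invariant [d] in [ŋɔde] and [ŋɔd]: an analysis with underlying /d/ and a rule producing [z] before the 1SG.POSS suffix would wrongly predict alternation here too.
The alternation reflects word-final hardening: voiced fricatives become stops word-finally. /z/ is underlying.

/luz/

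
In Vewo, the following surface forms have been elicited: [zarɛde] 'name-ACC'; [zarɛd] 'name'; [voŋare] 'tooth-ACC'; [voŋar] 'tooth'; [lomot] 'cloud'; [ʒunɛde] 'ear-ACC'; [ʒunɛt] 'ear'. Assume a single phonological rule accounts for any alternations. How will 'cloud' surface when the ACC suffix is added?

In [ʒunɛde] and [ʒunɛt] the final segment of 'ear' alternates: [d] ~ [t].
Compare 'name', with invariant [d] in [zarɛde] and [zarɛd]: an analysis with underlying /d/ and a rule producing [t] in isolation would wrongly predict alternation here too.
The underlying segment must be /t/; voiceless stops become voiced between vowels, yielding [d] there.
From [lomot] the stem 'cloud' is /lomot/; between vowels this yields [lomode].

[lomode]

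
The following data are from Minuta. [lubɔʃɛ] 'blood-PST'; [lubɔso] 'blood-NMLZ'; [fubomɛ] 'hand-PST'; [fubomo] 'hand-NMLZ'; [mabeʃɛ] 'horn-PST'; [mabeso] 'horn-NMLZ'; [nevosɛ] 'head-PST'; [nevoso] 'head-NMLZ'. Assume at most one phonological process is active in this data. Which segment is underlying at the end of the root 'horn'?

'horn' shows [ʃ] ~ [s] at the end of the stem ([mabeʃɛ] vs [mabeso]).
The stem 'head' ([nevosɛ], [nevoso]) shows [s] unchanged in both environments, so [s] cannot be basic with [ʃ] derived before the PST suffix.
So /ʃ/ is underlying, and a rule of depalatalization — palato-alveolar /ʃ/ becomes [s] when no front vowel follows — gives [s].

/ʃ/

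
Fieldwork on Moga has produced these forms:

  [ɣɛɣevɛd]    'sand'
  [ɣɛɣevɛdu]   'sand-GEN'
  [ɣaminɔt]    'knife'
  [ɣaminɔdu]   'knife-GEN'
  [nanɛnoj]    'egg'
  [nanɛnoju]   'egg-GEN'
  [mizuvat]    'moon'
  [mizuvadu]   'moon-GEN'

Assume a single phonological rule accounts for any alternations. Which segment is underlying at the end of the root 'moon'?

'moon' shows [t] ~ [d] at the end of the stem ([mizuvat] vs [mizuvadu]).
But 'sand' keeps [d] in both environments ([ɣɛɣevɛd], [ɣɛɣevɛdu]), so there is no rule changing /d/ to [t] in isolation.
The underlying segment must be /t/; voiceless stops become voiced between vowels, yielding [d] there.

/t/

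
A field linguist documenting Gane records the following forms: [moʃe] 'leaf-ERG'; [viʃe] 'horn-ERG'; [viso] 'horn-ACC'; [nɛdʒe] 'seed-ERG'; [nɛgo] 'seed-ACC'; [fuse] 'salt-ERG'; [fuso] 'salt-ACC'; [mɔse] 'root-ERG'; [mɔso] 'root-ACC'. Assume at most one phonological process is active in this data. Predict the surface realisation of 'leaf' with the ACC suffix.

[moso]

The stem for 'horn' ends in [ʃ] in [viʃe] but [s] in [viso].
Compare 'root', with invariant [s] in [mɔse] and [mɔso]: an analysis with underlying /s/ and a rule producing [ʃ] before the ERG suffix would wrongly predict alternation here too.
The underlying segment must be /ʃ/; palato-alveolar /dʒ/ and /ʃ/ become [g] and [s] when no front vowel follows, yielding [s] there.
From [moʃe] the stem 'leaf' is /moʃ/; when no front vowel follows this yields [moso].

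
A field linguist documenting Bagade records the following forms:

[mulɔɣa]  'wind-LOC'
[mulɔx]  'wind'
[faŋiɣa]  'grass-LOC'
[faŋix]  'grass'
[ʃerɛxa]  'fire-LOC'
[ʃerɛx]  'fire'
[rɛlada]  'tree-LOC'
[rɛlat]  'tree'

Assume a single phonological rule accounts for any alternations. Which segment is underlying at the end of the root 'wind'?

/ɣ/

The root 'wind' surfaces as [mulɔɣa] and [mulɔx], with a stem-final [ɣ] ~ [x] alternation.
The stem 'fire' ([ʃerɛxa], [ʃerɛx]) shows [x] unchanged in both environments, so [x] cannot be basic with [ɣ] derived before the LOC suffix.
The underlying segment must be /ɣ/; voiced obstruents become voiceless word-finally, yielding [x] there.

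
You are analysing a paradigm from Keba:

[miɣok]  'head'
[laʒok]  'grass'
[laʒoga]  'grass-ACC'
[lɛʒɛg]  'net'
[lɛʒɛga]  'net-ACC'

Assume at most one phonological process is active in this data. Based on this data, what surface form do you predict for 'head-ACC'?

[miɣoga]

In [laʒok] and [laʒoga] the final segment of 'grass' alternates: [k] ~ [g].
If /g/ were underlying and a rule turned it into [k] in isolation, 'net' would also alternate; but it has [g] in both [lɛʒɛg] and [lɛʒɛga].
So /k/ is underlying, and a rule of intervocalic voicing — voiceless stops become voiced between vowels — gives [g].
From [miɣok] the stem 'head' is /miɣok/; between vowels this yields [miɣoga].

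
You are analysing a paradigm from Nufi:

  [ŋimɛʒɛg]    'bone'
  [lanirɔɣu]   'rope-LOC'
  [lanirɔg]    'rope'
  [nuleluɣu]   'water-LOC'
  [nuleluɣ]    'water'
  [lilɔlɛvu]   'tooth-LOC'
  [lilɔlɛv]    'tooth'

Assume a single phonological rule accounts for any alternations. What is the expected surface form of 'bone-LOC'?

[ŋimɛʒɛɣu]

In [lanirɔɣu] and [lanirɔg] the final segment of 'rope' alternates: [ɣ] ~ [g].
The stem 'water' ([nuleluɣu], [nuleluɣ]) shows [ɣ] unchanged in both environments, so [ɣ] cannot be basic with [g] derived in isolation.
Therefore /g/ is basic and [ɣ] is derived by intervocalic spirantization (voiced stops become fricatives between vowels).
From [ŋimɛʒɛg] the stem 'bone' is /ŋimɛʒɛg/; between vowels this yields [ŋimɛʒɛɣu].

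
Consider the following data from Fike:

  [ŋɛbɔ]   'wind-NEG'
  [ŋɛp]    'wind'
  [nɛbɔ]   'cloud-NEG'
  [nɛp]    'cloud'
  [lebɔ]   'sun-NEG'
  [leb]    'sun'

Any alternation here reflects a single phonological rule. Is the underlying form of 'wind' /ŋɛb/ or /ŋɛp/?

The root 'wind' surfaces as [ŋɛbɔ] and [ŋɛp], with a stem-final [b] ~ [p] alternation.
If /b/ were underlying and a rule turned it into [p] in isolation, 'sun' would also alternate; but it has [b] in both [lebɔ] and [leb].
The alternation reflects intervocalic voicing: voiceless stops become voiced between vowels. /p/ is underlying.

/ŋɛp/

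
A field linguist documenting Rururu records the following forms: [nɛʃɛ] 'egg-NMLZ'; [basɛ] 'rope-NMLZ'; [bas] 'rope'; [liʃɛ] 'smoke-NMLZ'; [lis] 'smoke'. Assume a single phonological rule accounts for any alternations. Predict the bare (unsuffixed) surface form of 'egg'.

The stem for 'smoke' ends in [ʃ] in [liʃɛ] but [s] in [lis].
The stem 'rope' ([basɛ], [bas]) shows [s] unchanged in both environments, so [s] cannot be basic with [ʃ] derived before the NMLZ suffix.
The underlying segment must be /ʃ/; palato-alveolar /ʃ/ becomes [s] when no front vowel follows, yielding [s] there.
The one attested form of 'egg', [nɛʃɛ], shows underlying /nɛʃ/. Applying the same rule when no front vowel follows gives [nɛs].

[nɛs]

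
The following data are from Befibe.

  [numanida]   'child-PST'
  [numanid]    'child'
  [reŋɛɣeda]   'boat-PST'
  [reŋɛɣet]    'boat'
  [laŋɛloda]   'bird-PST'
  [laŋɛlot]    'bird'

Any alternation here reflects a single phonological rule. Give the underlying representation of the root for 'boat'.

The root 'boat' surfaces as [reŋɛɣeda] and [reŋɛɣet], with a stem-final [d] ~ [t] alternation.
The stem 'child' ([numanida], [numanid]) shows [d] unchanged in both environments, so [d] cannot be basic with [t] derived in isolation.
The alternation reflects intervocalic voicing: voiceless stops become voiced between vowels. /t/ is underlying.
So 'boat' = /reŋɛɣet/.

/reŋɛɣet/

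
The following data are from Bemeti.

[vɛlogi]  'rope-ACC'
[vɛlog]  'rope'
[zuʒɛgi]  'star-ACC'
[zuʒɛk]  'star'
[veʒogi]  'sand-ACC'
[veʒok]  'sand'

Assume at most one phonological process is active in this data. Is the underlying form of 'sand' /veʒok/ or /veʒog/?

The root 'sand' surfaces as [veʒogi] and [veʒok], with a stem-final [g] ~ [k] alternation.
If /g/ were underlying and a rule turned it into [k] in isolation, 'rope' would also alternate; but it has [g] in both [vɛlogi] and [vɛlog].
The alternation reflects intervocalic voicing: voiceless stops become voiced between vowels. /k/ is underlying.

/veʒok/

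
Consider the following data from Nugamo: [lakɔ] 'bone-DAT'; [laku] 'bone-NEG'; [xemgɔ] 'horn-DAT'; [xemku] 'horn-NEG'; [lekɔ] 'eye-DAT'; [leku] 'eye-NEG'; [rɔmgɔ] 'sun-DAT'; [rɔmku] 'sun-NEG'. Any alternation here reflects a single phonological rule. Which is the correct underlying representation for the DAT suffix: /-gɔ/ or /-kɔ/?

/-gɔ/

The DAT morpheme has two allomorphs, [-gɔ] and [-kɔ].
The NEG suffix, which begins with [k], is invariant after every stem; so [k] is not altered by any rule here.
The DAT suffix is therefore /-gɔ/ underlyingly, with post-vocalic devoicing: voiced stops become voiceless after a vowel.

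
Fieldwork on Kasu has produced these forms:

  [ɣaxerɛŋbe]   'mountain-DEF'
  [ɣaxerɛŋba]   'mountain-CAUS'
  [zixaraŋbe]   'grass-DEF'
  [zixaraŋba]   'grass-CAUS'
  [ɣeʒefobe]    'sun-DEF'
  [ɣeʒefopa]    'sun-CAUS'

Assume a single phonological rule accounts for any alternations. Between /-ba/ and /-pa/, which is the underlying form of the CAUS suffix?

The CAUS morpheme has two allomorphs, [-ba] and [-pa].
The DEF suffix, which begins with [b], is invariant after every stem; so [b] is not altered by any rule here.
The CAUS suffix is therefore /-pa/ underlyingly, with post-nasal voicing: voiceless stops become voiced after a nasal.

/-pa/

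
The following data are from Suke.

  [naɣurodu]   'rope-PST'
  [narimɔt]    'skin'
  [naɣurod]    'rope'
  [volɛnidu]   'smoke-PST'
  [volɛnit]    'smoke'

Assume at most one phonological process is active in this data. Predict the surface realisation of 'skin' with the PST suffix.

The root 'smoke' surfaces as [volɛnidu] and [volɛnit], with a stem-final [d] ~ [t] alternation.
If /d/ were underlying and a rule turned it into [t] in isolation, 'rope' would also alternate; but it has [d] in both [naɣurodu] and [naɣurod].
The underlying segment must be /t/; voiceless stops become voiced between vowels, yielding [d] there.
The one attested form of 'skin', [narimɔt], shows underlying /narimɔt/. Applying the same rule between vowels gives [narimɔdu].

[narimɔdu]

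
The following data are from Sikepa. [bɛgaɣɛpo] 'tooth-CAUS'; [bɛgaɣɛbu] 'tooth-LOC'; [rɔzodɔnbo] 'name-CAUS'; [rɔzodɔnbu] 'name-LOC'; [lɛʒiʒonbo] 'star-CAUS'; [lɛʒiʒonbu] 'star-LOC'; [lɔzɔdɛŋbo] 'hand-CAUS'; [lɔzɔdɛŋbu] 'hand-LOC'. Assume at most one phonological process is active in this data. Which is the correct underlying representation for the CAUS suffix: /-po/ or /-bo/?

/-po/

The CAUS suffix surfaces as [-bo] and [-po], depending on the final segment of the stem.
The LOC suffix, which begins with [b], is invariant after every stem; so [b] is not altered by any rule here.
The CAUS suffix is therefore /-po/ underlyingly, with post-nasal voicing: voiceless stops become voiced after a nasal.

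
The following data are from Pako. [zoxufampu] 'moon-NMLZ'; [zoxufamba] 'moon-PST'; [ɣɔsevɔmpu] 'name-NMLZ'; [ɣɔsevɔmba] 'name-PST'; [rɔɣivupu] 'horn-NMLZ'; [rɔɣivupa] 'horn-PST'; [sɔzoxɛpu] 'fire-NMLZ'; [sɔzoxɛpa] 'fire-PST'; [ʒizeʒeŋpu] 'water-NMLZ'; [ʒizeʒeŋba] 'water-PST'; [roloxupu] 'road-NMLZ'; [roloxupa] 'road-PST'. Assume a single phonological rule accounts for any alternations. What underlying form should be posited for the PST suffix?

The PST morpheme has two allomorphs, [-ba] and [-pa].
By contrast the NMLZ suffix keeps its initial [p] throughout — that segment must be underlying.
So the underlying form is /-ba/, and voiced stops become voiceless after a vowel.

/-ba/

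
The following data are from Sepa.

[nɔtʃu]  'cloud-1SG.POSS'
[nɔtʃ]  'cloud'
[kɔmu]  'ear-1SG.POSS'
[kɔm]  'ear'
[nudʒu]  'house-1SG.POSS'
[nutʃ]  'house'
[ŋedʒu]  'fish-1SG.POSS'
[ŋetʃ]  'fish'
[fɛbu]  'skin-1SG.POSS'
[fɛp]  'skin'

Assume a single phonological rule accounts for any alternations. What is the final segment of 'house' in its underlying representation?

/dʒ/

'house' shows [dʒ] ~ [tʃ] at the end of the stem ([nudʒu] vs [nutʃ]).
The stem 'cloud' ([nɔtʃu], [nɔtʃ]) shows [tʃ] unchanged in both environments, so [tʃ] cannot be basic with [dʒ] derived before the 1SG.POSS suffix.
The underlying segment must be /dʒ/; voiced obstruents become voiceless word-finally, yielding [tʃ] there.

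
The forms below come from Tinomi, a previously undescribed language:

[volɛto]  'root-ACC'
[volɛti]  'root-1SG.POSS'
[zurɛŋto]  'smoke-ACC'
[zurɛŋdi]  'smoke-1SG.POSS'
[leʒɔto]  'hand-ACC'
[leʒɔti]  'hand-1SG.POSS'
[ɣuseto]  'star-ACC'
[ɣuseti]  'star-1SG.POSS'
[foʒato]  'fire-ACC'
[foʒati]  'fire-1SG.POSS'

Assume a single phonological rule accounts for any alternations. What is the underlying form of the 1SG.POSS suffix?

/-di/

The 1SG.POSS suffix surfaces as [-di] and [-ti], depending on the final segment of the stem.
By contrast the ACC suffix keeps its initial [t] throughout — that segment must be underlying.
The 1SG.POSS suffix is therefore /-di/ underlyingly, with post-vocalic devoicing: voiced stops become voiceless after a vowel.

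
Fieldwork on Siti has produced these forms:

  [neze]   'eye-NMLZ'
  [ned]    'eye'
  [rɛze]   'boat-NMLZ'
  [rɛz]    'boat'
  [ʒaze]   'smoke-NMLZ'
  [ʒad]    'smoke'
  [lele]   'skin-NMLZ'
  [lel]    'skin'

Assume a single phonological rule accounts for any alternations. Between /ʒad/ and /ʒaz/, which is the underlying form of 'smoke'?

/ʒad/

The root 'smoke' surfaces as [ʒaze] and [ʒad], with a stem-final [z] ~ [d] alternation.
But 'boat' keeps [z] in both environments ([rɛze], [rɛz]), so there is no rule changing /z/ to [d] in isolation.
Therefore /d/ is basic and [z] is derived by intervocalic spirantization (voiced stops become fricatives between vowels).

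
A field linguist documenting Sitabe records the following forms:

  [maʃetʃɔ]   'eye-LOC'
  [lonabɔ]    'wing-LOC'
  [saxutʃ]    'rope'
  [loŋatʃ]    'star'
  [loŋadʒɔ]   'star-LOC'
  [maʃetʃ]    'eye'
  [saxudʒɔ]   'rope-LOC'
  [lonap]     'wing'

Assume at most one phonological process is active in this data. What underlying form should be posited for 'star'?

/loŋadʒ/

In [loŋadʒɔ] and [loŋatʃ] the final segment of 'star' alternates: [dʒ] ~ [tʃ].
But 'eye' keeps [tʃ] in both environments ([maʃetʃɔ], [maʃetʃ]), so there is no rule changing /tʃ/ to [dʒ] before the LOC suffix.
The alternation reflects word-final obstruent devoicing: voiced obstruents become voiceless word-finally. /dʒ/ is underlying.
The underlying form of 'star' is therefore /loŋadʒ/.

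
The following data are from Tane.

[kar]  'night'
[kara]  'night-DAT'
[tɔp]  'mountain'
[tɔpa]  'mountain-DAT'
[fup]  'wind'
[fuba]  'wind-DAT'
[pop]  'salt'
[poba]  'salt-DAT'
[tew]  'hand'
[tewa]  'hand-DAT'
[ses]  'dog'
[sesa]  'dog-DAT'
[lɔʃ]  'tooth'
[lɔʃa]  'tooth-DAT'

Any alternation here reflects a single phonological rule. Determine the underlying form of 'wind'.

/fub/

In [fup] and [fuba] the final segment of 'wind' alternates: [p] ~ [b].
But 'mountain' keeps [p] in both environments ([tɔp], [tɔpa]), so there is no rule changing /p/ to [b] before the DAT suffix.
Therefore /b/ is basic and [p] is derived by word-final obstruent devoicing (voiced obstruents become voiceless word-finally).
The underlying form of 'wind' is therefore /fub/.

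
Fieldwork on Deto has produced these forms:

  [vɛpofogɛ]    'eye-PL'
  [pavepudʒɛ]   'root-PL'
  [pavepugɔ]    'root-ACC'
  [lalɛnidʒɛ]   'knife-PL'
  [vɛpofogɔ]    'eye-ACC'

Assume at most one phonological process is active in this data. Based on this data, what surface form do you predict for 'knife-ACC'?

[lalɛnigɔ]

'root' shows [dʒ] ~ [g] at the end of the stem ([pavepudʒɛ] vs [pavepugɔ]).
If /g/ were underlying and a rule turned it into [dʒ] before the PL suffix, 'eye' would also alternate; but it has [g] in both [vɛpofogɛ] and [vɛpofogɔ].
Therefore /dʒ/ is basic and [g] is derived by depalatalization (palato-alveolar /dʒ/ becomes [g] when no front vowel follows).
From [lalɛnidʒɛ] the stem 'knife' is /lalɛnidʒ/; when no front vowel follows this yields [lalɛnigɔ].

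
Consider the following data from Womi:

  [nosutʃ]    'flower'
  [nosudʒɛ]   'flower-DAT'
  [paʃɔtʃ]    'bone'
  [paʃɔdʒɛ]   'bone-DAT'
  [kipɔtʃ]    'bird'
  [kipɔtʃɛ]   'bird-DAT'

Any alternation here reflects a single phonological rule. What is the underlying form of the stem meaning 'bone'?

In [paʃɔtʃ] and [paʃɔdʒɛ] the final segment of 'bone' alternates: [tʃ] ~ [dʒ].
Compare 'bird', with invariant [tʃ] in [kipɔtʃ] and [kipɔtʃɛ]: an analysis with underlying /tʃ/ and a rule producing [dʒ] before the DAT suffix would wrongly predict alternation here too.
The underlying segment must be /dʒ/; voiced obstruents become voiceless word-finally, yielding [tʃ] there.

/paʃɔdʒ/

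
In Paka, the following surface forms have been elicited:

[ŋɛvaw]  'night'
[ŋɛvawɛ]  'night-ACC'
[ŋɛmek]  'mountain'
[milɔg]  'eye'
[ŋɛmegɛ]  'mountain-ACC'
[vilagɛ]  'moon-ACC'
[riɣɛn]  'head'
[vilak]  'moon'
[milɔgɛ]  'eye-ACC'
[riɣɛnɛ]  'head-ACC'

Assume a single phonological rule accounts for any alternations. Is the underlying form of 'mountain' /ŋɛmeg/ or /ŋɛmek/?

/ŋɛmek/

In [ŋɛmegɛ] and [ŋɛmek] the final segment of 'mountain' alternates: [g] ~ [k].
The stem 'eye' ([milɔgɛ], [milɔg]) shows [g] unchanged in both environments, so [g] cannot be basic with [k] derived in isolation.
Therefore /k/ is basic and [g] is derived by intervocalic voicing (voiceless stops become voiced between vowels).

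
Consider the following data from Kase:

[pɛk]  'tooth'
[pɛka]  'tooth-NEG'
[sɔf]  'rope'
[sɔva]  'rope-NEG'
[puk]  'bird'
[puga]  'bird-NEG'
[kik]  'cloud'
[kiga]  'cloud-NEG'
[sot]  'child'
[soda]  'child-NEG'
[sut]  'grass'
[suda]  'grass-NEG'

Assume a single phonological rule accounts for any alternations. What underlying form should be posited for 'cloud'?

/kig/

The root 'cloud' surfaces as [kik] and [kiga], with a stem-final [k] ~ [g] alternation.
If /k/ were underlying and a rule turned it into [g] before the NEG suffix, 'tooth' would also alternate; but it has [k] in both [pɛk] and [pɛka].
The alternation reflects word-final obstruent devoicing: voiced obstruents become voiceless word-finally. /g/ is underlying.
The underlying form of 'cloud' is therefore /kig/.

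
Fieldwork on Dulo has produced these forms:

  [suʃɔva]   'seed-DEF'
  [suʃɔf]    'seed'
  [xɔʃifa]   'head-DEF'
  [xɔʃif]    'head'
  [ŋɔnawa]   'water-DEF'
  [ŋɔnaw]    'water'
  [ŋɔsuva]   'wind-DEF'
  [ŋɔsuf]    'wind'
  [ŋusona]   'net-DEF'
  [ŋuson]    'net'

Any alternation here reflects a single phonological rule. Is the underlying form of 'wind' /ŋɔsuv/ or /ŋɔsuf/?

/ŋɔsuv/

In [ŋɔsuva] and [ŋɔsuf] the final segment of 'wind' alternates: [v] ~ [f].
But 'head' keeps [f] in both environments ([xɔʃifa], [xɔʃif]), so there is no rule changing /f/ to [v] before the DEF suffix.
The underlying segment must be /v/; voiced obstruents become voiceless word-finally, yielding [f] there.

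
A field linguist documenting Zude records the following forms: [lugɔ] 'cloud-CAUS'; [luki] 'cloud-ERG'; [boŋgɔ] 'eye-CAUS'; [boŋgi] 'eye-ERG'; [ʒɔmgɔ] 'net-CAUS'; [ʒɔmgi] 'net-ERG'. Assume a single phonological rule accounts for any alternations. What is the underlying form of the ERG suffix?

The ERG morpheme has two allomorphs, [-gi] and [-ki].
The CAUS suffix, which begins with [g], is invariant after every stem; so [g] is not altered by any rule here.
The ERG suffix is therefore /-ki/ underlyingly, with post-nasal voicing: voiceless stops become voiced after a nasal.

/-ki/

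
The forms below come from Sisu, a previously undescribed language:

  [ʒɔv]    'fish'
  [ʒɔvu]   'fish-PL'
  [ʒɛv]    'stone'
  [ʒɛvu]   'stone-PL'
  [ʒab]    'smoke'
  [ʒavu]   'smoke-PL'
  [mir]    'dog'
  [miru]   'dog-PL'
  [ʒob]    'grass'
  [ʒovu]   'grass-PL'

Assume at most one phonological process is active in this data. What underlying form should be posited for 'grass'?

/ʒob/

The root 'grass' surfaces as [ʒob] and [ʒovu], with a stem-final [b] ~ [v] alternation.
The stem 'fish' ([ʒɔv], [ʒɔvu]) shows [v] unchanged in both environments, so [v] cannot be basic with [b] derived in isolation.
Therefore /b/ is basic and [v] is derived by intervocalic spirantization (voiced stops become fricatives between vowels).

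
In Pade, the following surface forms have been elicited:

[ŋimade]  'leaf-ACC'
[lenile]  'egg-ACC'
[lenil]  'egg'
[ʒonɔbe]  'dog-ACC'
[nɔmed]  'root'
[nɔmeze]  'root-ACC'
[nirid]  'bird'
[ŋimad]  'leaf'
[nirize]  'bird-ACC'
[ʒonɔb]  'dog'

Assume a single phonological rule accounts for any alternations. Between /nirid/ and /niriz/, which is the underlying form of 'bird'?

/niriz/

The root 'bird' surfaces as [nirid] and [nirize], with a stem-final [d] ~ [z] alternation.
The stem 'leaf' ([ŋimad], [ŋimade]) shows [d] unchanged in both environments, so [d] cannot be basic with [z] derived before the ACC suffix.
The underlying segment must be /z/; voiced fricatives become stops word-finally, yielding [d] there.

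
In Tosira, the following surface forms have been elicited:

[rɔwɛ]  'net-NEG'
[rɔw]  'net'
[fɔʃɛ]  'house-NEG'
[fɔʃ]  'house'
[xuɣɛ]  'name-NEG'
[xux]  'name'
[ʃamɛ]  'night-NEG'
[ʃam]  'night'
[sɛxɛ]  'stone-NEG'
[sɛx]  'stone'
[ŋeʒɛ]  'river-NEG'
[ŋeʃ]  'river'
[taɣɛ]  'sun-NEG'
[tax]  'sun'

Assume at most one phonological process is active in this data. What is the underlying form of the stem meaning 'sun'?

The root 'sun' surfaces as [taɣɛ] and [tax], with a stem-final [ɣ] ~ [x] alternation.
Compare 'stone', with invariant [x] in [sɛxɛ] and [sɛx]: an analysis with underlying /x/ and a rule producing [ɣ] before the NEG suffix would wrongly predict alternation here too.
The underlying segment must be /ɣ/; voiced obstruents become voiceless word-finally, yielding [x] there.

/taɣ/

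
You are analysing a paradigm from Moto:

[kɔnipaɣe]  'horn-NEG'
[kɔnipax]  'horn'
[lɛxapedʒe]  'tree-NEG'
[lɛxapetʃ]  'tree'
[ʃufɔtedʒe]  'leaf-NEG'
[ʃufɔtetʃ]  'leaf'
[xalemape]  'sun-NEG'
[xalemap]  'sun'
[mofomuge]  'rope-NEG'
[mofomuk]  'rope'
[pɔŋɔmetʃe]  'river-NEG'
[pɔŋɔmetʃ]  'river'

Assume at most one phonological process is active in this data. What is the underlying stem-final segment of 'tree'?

The stem for 'tree' ends in [dʒ] in [lɛxapedʒe] but [tʃ] in [lɛxapetʃ].
If /tʃ/ were underlying and a rule turned it into [dʒ] before the NEG suffix, 'river' would also alternate; but it has [tʃ] in both [pɔŋɔmetʃe] and [pɔŋɔmetʃ].
So /dʒ/ is underlying, and a rule of word-final obstruent devoicing — voiced obstruents become voiceless word-finally — gives [tʃ].

/dʒ/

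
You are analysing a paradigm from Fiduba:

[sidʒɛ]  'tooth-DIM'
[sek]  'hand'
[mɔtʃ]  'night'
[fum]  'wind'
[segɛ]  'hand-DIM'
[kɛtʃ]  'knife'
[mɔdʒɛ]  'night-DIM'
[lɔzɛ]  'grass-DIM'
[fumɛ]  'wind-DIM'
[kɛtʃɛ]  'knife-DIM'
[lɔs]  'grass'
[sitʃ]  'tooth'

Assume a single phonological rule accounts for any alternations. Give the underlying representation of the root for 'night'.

The root 'night' surfaces as [mɔdʒɛ] and [mɔtʃ], with a stem-final [dʒ] ~ [tʃ] alternation.
Compare 'knife', with invariant [tʃ] in [kɛtʃɛ] and [kɛtʃ]: an analysis with underlying /tʃ/ and a rule producing [dʒ] before the DIM suffix would wrongly predict alternation here too.
The underlying segment must be /dʒ/; voiced obstruents become voiceless word-finally, yielding [tʃ] there.
The underlying form of 'night' is therefore /mɔdʒ/.

/mɔdʒ/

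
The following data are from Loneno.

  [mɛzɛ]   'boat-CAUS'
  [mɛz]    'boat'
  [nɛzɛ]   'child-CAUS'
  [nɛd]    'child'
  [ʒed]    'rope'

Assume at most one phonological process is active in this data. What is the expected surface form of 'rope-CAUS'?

'child' shows [z] ~ [d] at the end of the stem ([nɛzɛ] vs [nɛd]).
The stem 'boat' ([mɛzɛ], [mɛz]) shows [z] unchanged in both environments, so [z] cannot be basic with [d] derived in isolation.
The underlying segment must be /d/; voiced stops become fricatives between vowels, yielding [z] there.
The one attested form of 'rope', [ʒed], shows underlying /ʒed/. Applying the same rule between vowels gives [ʒezɛ].

[ʒezɛ]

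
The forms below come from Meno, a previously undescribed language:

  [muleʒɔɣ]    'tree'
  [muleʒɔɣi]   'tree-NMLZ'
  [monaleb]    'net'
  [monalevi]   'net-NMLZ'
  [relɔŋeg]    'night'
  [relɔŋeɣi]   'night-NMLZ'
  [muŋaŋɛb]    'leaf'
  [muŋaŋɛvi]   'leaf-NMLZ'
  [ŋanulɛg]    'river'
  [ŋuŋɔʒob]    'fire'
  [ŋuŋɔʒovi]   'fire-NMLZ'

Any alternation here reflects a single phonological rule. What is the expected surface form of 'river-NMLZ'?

The stem for 'night' ends in [g] in [relɔŋeg] but [ɣ] in [relɔŋeɣi].
The stem 'tree' ([muleʒɔɣ], [muleʒɔɣi]) shows [ɣ] unchanged in both environments, so [ɣ] cannot be basic with [g] derived in isolation.
Therefore /g/ is basic and [ɣ] is derived by intervocalic spirantization (voiced stops become fricatives between vowels).
From [ŋanulɛg] the stem 'river' is /ŋanulɛg/; between vowels this yields [ŋanulɛɣi].

[ŋanulɛɣi]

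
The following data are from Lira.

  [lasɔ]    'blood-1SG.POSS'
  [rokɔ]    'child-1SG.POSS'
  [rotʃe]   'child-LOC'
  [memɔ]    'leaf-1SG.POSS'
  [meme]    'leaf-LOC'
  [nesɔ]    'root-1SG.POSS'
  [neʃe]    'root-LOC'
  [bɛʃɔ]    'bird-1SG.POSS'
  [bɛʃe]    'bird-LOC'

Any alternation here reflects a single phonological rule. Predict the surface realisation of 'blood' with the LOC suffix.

In [nesɔ] and [neʃe] the final segment of 'root' alternates: [s] ~ [ʃ].
But 'bird' keeps [ʃ] in both environments ([bɛʃɔ], [bɛʃe]), so there is no rule changing /ʃ/ to [s] before the 1SG.POSS suffix.
So /s/ is underlying, and a rule of palatalization before a front vowel — /k/ and /s/ become palato-alveolar [tʃ] and [ʃ] before a front vowel — gives [ʃ].
The one attested form of 'blood', [lasɔ], shows underlying /las/. Applying the same rule before a front vowel gives [laʃe].

[laʃe]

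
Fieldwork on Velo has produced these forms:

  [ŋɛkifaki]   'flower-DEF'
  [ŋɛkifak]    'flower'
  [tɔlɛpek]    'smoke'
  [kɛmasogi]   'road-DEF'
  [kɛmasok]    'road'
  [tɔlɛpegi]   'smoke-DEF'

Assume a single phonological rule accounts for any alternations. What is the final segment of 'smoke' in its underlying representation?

/g/

In [tɔlɛpek] and [tɔlɛpegi] the final segment of 'smoke' alternates: [k] ~ [g].
Compare 'flower', with invariant [k] in [ŋɛkifak] and [ŋɛkifaki]: an analysis with underlying /k/ and a rule producing [g] before the DEF suffix would wrongly predict alternation here too.
Therefore /g/ is basic and [k] is derived by word-final obstruent devoicing (voiced obstruents become voiceless word-finally).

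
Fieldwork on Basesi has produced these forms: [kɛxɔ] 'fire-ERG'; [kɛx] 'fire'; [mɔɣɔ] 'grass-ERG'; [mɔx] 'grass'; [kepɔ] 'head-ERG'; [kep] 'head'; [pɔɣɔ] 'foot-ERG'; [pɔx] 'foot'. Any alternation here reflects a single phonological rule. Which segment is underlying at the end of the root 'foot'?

/ɣ/

In [pɔɣɔ] and [pɔx] the final segment of 'foot' alternates: [ɣ] ~ [x].
Compare 'fire', with invariant [x] in [kɛxɔ] and [kɛx]: an analysis with underlying /x/ and a rule producing [ɣ] before the ERG suffix would wrongly predict alternation here too.
Therefore /ɣ/ is basic and [x] is derived by word-final obstruent devoicing (voiced obstruents become voiceless word-finally).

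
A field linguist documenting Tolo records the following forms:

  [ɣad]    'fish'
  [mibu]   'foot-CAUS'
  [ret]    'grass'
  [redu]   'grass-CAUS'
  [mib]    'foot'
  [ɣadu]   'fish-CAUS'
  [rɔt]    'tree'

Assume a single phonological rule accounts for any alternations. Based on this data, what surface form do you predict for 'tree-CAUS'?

[rɔdu]

In [ret] and [redu] the final segment of 'grass' alternates: [t] ~ [d].
But 'fish' keeps [d] in both environments ([ɣad], [ɣadu]), so there is no rule changing /d/ to [t] in isolation.
The underlying segment must be /t/; voiceless stops become voiced between vowels, yielding [d] there.
From [rɔt] the stem 'tree' is /rɔt/; between vowels this yields [rɔdu].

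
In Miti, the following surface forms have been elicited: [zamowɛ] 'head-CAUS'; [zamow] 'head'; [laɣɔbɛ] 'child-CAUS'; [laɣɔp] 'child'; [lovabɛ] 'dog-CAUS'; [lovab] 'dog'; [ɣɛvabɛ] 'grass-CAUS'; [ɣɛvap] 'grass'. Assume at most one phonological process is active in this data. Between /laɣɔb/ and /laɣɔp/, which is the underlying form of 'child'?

In [laɣɔbɛ] and [laɣɔp] the final segment of 'child' alternates: [b] ~ [p].
The stem 'dog' ([lovabɛ], [lovab]) shows [b] unchanged in both environments, so [b] cannot be basic with [p] derived in isolation.
So /p/ is underlying, and a rule of intervocalic voicing — voiceless stops become voiced between vowels — gives [b].

/laɣɔp/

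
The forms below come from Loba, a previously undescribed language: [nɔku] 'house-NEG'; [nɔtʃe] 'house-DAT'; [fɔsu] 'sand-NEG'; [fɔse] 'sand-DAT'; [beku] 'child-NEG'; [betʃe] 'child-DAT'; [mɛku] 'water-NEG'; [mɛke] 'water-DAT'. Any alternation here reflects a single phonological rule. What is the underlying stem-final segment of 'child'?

/tʃ/

The stem for 'child' ends in [k] in [beku] but [tʃ] in [betʃe].
But 'water' keeps [k] in both environments ([mɛku], [mɛke]), so there is no rule changing /k/ to [tʃ] before the DAT suffix.
Therefore /tʃ/ is basic and [k] is derived by depalatalization (palato-alveolar /tʃ/ becomes [k] when no front vowel follows).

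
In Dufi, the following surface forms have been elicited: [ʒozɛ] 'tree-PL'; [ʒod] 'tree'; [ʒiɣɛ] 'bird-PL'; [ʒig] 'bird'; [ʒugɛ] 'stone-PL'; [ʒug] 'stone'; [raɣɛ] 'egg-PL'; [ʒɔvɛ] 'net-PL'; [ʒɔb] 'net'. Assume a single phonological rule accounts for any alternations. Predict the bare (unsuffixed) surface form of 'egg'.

[rag]

The stem for 'bird' ends in [ɣ] in [ʒiɣɛ] but [g] in [ʒig].
Compare 'stone', with invariant [g] in [ʒugɛ] and [ʒug]: an analysis with underlying /g/ and a rule producing [ɣ] before the PL suffix would wrongly predict alternation here too.
So /ɣ/ is underlying, and a rule of word-final hardening — voiced fricatives become stops word-finally — gives [g].
The one attested form of 'egg', [raɣɛ], shows underlying /raɣ/. Applying the same rule word-finally gives [rag].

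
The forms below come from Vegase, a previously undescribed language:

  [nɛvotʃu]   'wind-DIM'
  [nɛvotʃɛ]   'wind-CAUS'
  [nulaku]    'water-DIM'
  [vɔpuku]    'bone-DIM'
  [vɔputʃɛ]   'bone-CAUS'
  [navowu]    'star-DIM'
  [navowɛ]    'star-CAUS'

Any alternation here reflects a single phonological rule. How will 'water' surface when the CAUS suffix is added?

In [vɔpuku] and [vɔputʃɛ] the final segment of 'bone' alternates: [k] ~ [tʃ].
But 'wind' keeps [tʃ] in both environments ([nɛvotʃu], [nɛvotʃɛ]), so there is no rule changing /tʃ/ to [k] before the DIM suffix.
The alternation reflects palatalization before a front vowel: /k/ becomes palato-alveolar [tʃ] before a front vowel. /k/ is underlying.
The one attested form of 'water', [nulaku], shows underlying /nulak/. Applying the same rule before a front vowel gives [nulatʃɛ].

[nulatʃɛ]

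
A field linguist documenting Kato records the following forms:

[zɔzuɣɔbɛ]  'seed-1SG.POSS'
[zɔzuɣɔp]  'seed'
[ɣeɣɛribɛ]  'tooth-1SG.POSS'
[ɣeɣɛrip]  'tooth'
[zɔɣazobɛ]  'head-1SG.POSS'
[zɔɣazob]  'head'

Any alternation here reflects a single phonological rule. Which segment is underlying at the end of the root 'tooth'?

In [ɣeɣɛribɛ] and [ɣeɣɛrip] the final segment of 'tooth' alternates: [b] ~ [p].
The stem 'head' ([zɔɣazobɛ], [zɔɣazob]) shows [b] unchanged in both environments, so [b] cannot be basic with [p] derived in isolation.
The underlying segment must be /p/; voiceless stops become voiced between vowels, yielding [b] there.

/p/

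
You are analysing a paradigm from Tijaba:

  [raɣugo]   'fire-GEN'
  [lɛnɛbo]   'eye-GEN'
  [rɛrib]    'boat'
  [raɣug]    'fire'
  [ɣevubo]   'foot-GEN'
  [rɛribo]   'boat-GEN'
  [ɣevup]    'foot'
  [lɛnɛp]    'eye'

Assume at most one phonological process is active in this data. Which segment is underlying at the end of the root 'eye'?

In [lɛnɛp] and [lɛnɛbo] the final segment of 'eye' alternates: [p] ~ [b].
Compare 'boat', with invariant [b] in [rɛrib] and [rɛribo]: an analysis with underlying /b/ and a rule producing [p] in isolation would wrongly predict alternation here too.
The underlying segment must be /p/; voiceless stops become voiced between vowels, yielding [b] there.

/p/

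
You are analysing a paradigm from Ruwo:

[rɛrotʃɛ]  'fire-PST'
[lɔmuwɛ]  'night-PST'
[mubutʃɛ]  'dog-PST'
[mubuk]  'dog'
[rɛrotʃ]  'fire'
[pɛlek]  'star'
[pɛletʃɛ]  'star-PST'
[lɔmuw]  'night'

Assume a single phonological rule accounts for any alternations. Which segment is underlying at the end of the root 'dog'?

/k/

In [mubutʃɛ] and [mubuk] the final segment of 'dog' alternates: [tʃ] ~ [k].
If /tʃ/ were underlying and a rule turned it into [k] in isolation, 'fire' would also alternate; but it has [tʃ] in both [rɛrotʃɛ] and [rɛrotʃ].
So /k/ is underlying, and a rule of palatalization before a front vowel — /k/ becomes palato-alveolar [tʃ] before a front vowel — gives [tʃ].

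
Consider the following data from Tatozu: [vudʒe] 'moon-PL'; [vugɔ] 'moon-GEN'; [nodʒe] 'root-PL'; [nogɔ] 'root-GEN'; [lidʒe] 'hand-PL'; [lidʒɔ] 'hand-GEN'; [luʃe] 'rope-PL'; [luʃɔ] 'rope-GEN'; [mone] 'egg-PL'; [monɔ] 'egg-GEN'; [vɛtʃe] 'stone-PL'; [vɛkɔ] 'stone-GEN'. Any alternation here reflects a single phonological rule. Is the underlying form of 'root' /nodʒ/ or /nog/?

In [nodʒe] and [nogɔ] the final segment of 'root' alternates: [dʒ] ~ [g].
If /dʒ/ were underlying and a rule turned it into [g] before the GEN suffix, 'hand' would also alternate; but it has [dʒ] in both [lidʒe] and [lidʒɔ].
The underlying segment must be /g/; /k/ and /g/ become palato-alveolar [tʃ] and [dʒ] before a front vowel, yielding [dʒ] there.

/nog/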